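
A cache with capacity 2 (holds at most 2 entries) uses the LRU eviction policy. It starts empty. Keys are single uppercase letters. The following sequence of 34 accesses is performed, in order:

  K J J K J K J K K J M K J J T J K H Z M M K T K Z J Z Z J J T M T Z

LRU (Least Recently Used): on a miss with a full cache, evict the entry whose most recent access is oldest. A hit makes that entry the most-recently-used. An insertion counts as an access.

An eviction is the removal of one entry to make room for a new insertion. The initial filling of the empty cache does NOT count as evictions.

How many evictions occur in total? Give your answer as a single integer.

Answer: 15

Derivation:
LRU simulation (capacity=2):
  1. access K: MISS. Cache (LRU->MRU): [K]
  2. access J: MISS. Cache (LRU->MRU): [K J]
  3. access J: HIT. Cache (LRU->MRU): [K J]
  4. access K: HIT. Cache (LRU->MRU): [J K]
  5. access J: HIT. Cache (LRU->MRU): [K J]
  6. access K: HIT. Cache (LRU->MRU): [J K]
  7. access J: HIT. Cache (LRU->MRU): [K J]
  8. access K: HIT. Cache (LRU->MRU): [J K]
  9. access K: HIT. Cache (LRU->MRU): [J K]
  10. access J: HIT. Cache (LRU->MRU): [K J]
  11. access M: MISS, evict K. Cache (LRU->MRU): [J M]
  12. access K: MISS, evict J. Cache (LRU->MRU): [M K]
  13. access J: MISS, evict M. Cache (LRU->MRU): [K J]
  14. access J: HIT. Cache (LRU->MRU): [K J]
  15. access T: MISS, evict K. Cache (LRU->MRU): [J T]
  16. access J: HIT. Cache (LRU->MRU): [T J]
  17. access K: MISS, evict T. Cache (LRU->MRU): [J K]
  18. access H: MISS, evict J. Cache (LRU->MRU): [K H]
  19. access Z: MISS, evict K. Cache (LRU->MRU): [H Z]
  20. access M: MISS, evict H. Cache (LRU->MRU): [Z M]
  21. access M: HIT. Cache (LRU->MRU): [Z M]
  22. access K: MISS, evict Z. Cache (LRU->MRU): [M K]
  23. access T: MISS, evict M. Cache (LRU->MRU): [K T]
  24. access K: HIT. Cache (LRU->MRU): [T K]
  25. access Z: MISS, evict T. Cache (LRU->MRU): [K Z]
  26. access J: MISS, evict K. Cache (LRU->MRU): [Z J]
  27. access Z: HIT. Cache (LRU->MRU): [J Z]
  28. access Z: HIT. Cache (LRU->MRU): [J Z]
  29. access J: HIT. Cache (LRU->MRU): [Z J]
  30. access J: HIT. Cache (LRU->MRU): [Z J]
  31. access T: MISS, evict Z. Cache (LRU->MRU): [J T]
  32. access M: MISS, evict J. Cache (LRU->MRU): [T M]
  33. access T: HIT. Cache (LRU->MRU): [M T]
  34. access Z: MISS, evict M. Cache (LRU->MRU): [T Z]
Total: 17 hits, 17 misses, 15 evictions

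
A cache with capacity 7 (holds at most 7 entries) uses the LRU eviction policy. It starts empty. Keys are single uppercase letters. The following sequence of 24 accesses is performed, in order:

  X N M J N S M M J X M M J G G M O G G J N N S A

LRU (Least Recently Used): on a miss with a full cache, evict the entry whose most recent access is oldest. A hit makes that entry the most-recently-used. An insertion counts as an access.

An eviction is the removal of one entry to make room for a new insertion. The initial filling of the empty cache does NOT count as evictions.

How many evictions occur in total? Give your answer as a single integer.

Answer: 1

Derivation:
LRU simulation (capacity=7):
  1. access X: MISS. Cache (LRU->MRU): [X]
  2. access N: MISS. Cache (LRU->MRU): [X N]
  3. access M: MISS. Cache (LRU->MRU): [X N M]
  4. access J: MISS. Cache (LRU->MRU): [X N M J]
  5. access N: HIT. Cache (LRU->MRU): [X M J N]
  6. access S: MISS. Cache (LRU->MRU): [X M J N S]
  7. access M: HIT. Cache (LRU->MRU): [X J N S M]
  8. access M: HIT. Cache (LRU->MRU): [X J N S M]
  9. access J: HIT. Cache (LRU->MRU): [X N S M J]
  10. access X: HIT. Cache (LRU->MRU): [N S M J X]
  11. access M: HIT. Cache (LRU->MRU): [N S J X M]
  12. access M: HIT. Cache (LRU->MRU): [N S J X M]
  13. access J: HIT. Cache (LRU->MRU): [N S X M J]
  14. access G: MISS. Cache (LRU->MRU): [N S X M J G]
  15. access G: HIT. Cache (LRU->MRU): [N S X M J G]
  16. access M: HIT. Cache (LRU->MRU): [N S X J G M]
  17. access O: MISS. Cache (LRU->MRU): [N S X J G M O]
  18. access G: HIT. Cache (LRU->MRU): [N S X J M O G]
  19. access G: HIT. Cache (LRU->MRU): [N S X J M O G]
  20. access J: HIT. Cache (LRU->MRU): [N S X M O G J]
  21. access N: HIT. Cache (LRU->MRU): [S X M O G J N]
  22. access N: HIT. Cache (LRU->MRU): [S X M O G J N]
  23. access S: HIT. Cache (LRU->MRU): [X M O G J N S]
  24. access A: MISS, evict X. Cache (LRU->MRU): [M O G J N S A]
Total: 16 hits, 8 misses, 1 evictions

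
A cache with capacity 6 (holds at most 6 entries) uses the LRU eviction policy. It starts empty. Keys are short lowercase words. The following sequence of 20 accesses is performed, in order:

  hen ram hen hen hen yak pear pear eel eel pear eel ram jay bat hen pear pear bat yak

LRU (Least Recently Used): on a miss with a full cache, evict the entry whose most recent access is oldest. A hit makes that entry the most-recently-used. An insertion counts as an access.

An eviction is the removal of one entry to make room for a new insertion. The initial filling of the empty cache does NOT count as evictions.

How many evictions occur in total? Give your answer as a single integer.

LRU simulation (capacity=6):
  1. access hen: MISS. Cache (LRU->MRU): [hen]
  2. access ram: MISS. Cache (LRU->MRU): [hen ram]
  3. access hen: HIT. Cache (LRU->MRU): [ram hen]
  4. access hen: HIT. Cache (LRU->MRU): [ram hen]
  5. access hen: HIT. Cache (LRU->MRU): [ram hen]
  6. access yak: MISS. Cache (LRU->MRU): [ram hen yak]
  7. access pear: MISS. Cache (LRU->MRU): [ram hen yak pear]
  8. access pear: HIT. Cache (LRU->MRU): [ram hen yak pear]
  9. access eel: MISS. Cache (LRU->MRU): [ram hen yak pear eel]
  10. access eel: HIT. Cache (LRU->MRU): [ram hen yak pear eel]
  11. access pear: HIT. Cache (LRU->MRU): [ram hen yak eel pear]
  12. access eel: HIT. Cache (LRU->MRU): [ram hen yak pear eel]
  13. access ram: HIT. Cache (LRU->MRU): [hen yak pear eel ram]
  14. access jay: MISS. Cache (LRU->MRU): [hen yak pear eel ram jay]
  15. access bat: MISS, evict hen. Cache (LRU->MRU): [yak pear eel ram jay bat]
  16. access hen: MISS, evict yak. Cache (LRU->MRU): [pear eel ram jay bat hen]
  17. access pear: HIT. Cache (LRU->MRU): [eel ram jay bat hen pear]
  18. access pear: HIT. Cache (LRU->MRU): [eel ram jay bat hen pear]
  19. access bat: HIT. Cache (LRU->MRU): [eel ram jay hen pear bat]
  20. access yak: MISS, evict eel. Cache (LRU->MRU): [ram jay hen pear bat yak]
Total: 11 hits, 9 misses, 3 evictions

Answer: 3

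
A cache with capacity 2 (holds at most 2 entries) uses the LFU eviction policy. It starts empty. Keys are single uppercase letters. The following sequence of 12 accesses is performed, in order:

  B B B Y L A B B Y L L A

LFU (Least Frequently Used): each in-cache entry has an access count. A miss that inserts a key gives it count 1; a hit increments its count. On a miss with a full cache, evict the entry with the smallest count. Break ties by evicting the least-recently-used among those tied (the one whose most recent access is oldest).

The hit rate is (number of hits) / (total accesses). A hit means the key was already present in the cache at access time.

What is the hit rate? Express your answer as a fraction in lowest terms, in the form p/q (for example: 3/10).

Answer: 5/12

Derivation:
LFU simulation (capacity=2):
  1. access B: MISS. Cache: [B(c=1)]
  2. access B: HIT, count now 2. Cache: [B(c=2)]
  3. access B: HIT, count now 3. Cache: [B(c=3)]
  4. access Y: MISS. Cache: [Y(c=1) B(c=3)]
  5. access L: MISS, evict Y(c=1). Cache: [L(c=1) B(c=3)]
  6. access A: MISS, evict L(c=1). Cache: [A(c=1) B(c=3)]
  7. access B: HIT, count now 4. Cache: [A(c=1) B(c=4)]
  8. access B: HIT, count now 5. Cache: [A(c=1) B(c=5)]
  9. access Y: MISS, evict A(c=1). Cache: [Y(c=1) B(c=5)]
  10. access L: MISS, evict Y(c=1). Cache: [L(c=1) B(c=5)]
  11. access L: HIT, count now 2. Cache: [L(c=2) B(c=5)]
  12. access A: MISS, evict L(c=2). Cache: [A(c=1) B(c=5)]
Total: 5 hits, 7 misses, 5 evictions

Hit rate = 5/12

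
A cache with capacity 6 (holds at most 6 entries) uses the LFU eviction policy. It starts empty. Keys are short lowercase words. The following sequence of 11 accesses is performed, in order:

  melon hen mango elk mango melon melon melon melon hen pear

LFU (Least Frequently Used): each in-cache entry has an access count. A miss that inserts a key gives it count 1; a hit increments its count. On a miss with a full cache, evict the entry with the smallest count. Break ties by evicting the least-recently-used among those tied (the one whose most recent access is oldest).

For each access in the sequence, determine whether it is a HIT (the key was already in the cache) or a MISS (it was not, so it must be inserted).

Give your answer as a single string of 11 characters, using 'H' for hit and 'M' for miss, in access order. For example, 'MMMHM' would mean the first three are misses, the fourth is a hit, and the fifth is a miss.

LFU simulation (capacity=6):
  1. access melon: MISS. Cache: [melon(c=1)]
  2. access hen: MISS. Cache: [melon(c=1) hen(c=1)]
  3. access mango: MISS. Cache: [melon(c=1) hen(c=1) mango(c=1)]
  4. access elk: MISS. Cache: [melon(c=1) hen(c=1) mango(c=1) elk(c=1)]
  5. access mango: HIT, count now 2. Cache: [melon(c=1) hen(c=1) elk(c=1) mango(c=2)]
  6. access melon: HIT, count now 2. Cache: [hen(c=1) elk(c=1) mango(c=2) melon(c=2)]
  7. access melon: HIT, count now 3. Cache: [hen(c=1) elk(c=1) mango(c=2) melon(c=3)]
  8. access melon: HIT, count now 4. Cache: [hen(c=1) elk(c=1) mango(c=2) melon(c=4)]
  9. access melon: HIT, count now 5. Cache: [hen(c=1) elk(c=1) mango(c=2) melon(c=5)]
  10. access hen: HIT, count now 2. Cache: [elk(c=1) mango(c=2) hen(c=2) melon(c=5)]
  11. access pear: MISS. Cache: [elk(c=1) pear(c=1) mango(c=2) hen(c=2) melon(c=5)]
Total: 6 hits, 5 misses, 0 evictions

Answer: MMMMHHHHHHM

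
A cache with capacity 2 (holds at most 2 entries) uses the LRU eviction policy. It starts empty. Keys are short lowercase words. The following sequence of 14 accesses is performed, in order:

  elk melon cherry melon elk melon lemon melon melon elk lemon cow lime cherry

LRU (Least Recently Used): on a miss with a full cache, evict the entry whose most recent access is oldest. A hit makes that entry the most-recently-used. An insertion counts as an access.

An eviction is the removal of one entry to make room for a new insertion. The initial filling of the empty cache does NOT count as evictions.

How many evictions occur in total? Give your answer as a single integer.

LRU simulation (capacity=2):
  1. access elk: MISS. Cache (LRU->MRU): [elk]
  2. access melon: MISS. Cache (LRU->MRU): [elk melon]
  3. access cherry: MISS, evict elk. Cache (LRU->MRU): [melon cherry]
  4. access melon: HIT. Cache (LRU->MRU): [cherry melon]
  5. access elk: MISS, evict cherry. Cache (LRU->MRU): [melon elk]
  6. access melon: HIT. Cache (LRU->MRU): [elk melon]
  7. access lemon: MISS, evict elk. Cache (LRU->MRU): [melon lemon]
  8. access melon: HIT. Cache (LRU->MRU): [lemon melon]
  9. access melon: HIT. Cache (LRU->MRU): [lemon melon]
  10. access elk: MISS, evict lemon. Cache (LRU->MRU): [melon elk]
  11. access lemon: MISS, evict melon. Cache (LRU->MRU): [elk lemon]
  12. access cow: MISS, evict elk. Cache (LRU->MRU): [lemon cow]
  13. access lime: MISS, evict lemon. Cache (LRU->MRU): [cow lime]
  14. access cherry: MISS, evict cow. Cache (LRU->MRU): [lime cherry]
Total: 4 hits, 10 misses, 8 evictions

Answer: 8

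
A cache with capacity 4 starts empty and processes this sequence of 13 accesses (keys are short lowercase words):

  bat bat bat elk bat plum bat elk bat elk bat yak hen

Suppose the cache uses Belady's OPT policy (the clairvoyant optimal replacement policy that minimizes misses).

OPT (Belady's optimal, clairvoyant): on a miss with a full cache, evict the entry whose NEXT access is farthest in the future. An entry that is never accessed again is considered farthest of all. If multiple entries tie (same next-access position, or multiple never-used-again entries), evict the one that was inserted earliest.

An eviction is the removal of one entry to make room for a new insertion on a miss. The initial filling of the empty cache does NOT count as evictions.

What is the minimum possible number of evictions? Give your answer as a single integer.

OPT (Belady) simulation (capacity=4):
  1. access bat: MISS. Cache: [bat]
  2. access bat: HIT. Next use of bat: step 3. Cache: [bat]
  3. access bat: HIT. Next use of bat: step 5. Cache: [bat]
  4. access elk: MISS. Cache: [bat elk]
  5. access bat: HIT. Next use of bat: step 7. Cache: [bat elk]
  6. access plum: MISS. Cache: [bat elk plum]
  7. access bat: HIT. Next use of bat: step 9. Cache: [bat elk plum]
  8. access elk: HIT. Next use of elk: step 10. Cache: [bat elk plum]
  9. access bat: HIT. Next use of bat: step 11. Cache: [bat elk plum]
  10. access elk: HIT. Next use of elk: never. Cache: [bat elk plum]
  11. access bat: HIT. Next use of bat: never. Cache: [bat elk plum]
  12. access yak: MISS. Cache: [bat elk plum yak]
  13. access hen: MISS, evict bat (next use: never). Cache: [elk plum yak hen]
Total: 8 hits, 5 misses, 1 evictions

Answer: 1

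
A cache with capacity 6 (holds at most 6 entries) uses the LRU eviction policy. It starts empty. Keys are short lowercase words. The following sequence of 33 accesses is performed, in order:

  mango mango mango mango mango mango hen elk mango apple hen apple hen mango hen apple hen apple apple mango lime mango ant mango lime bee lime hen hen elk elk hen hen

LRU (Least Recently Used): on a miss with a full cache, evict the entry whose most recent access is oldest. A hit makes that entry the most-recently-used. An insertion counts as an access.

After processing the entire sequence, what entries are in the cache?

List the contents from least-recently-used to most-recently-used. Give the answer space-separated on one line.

Answer: ant mango bee lime elk hen

Derivation:
LRU simulation (capacity=6):
  1. access mango: MISS. Cache (LRU->MRU): [mango]
  2. access mango: HIT. Cache (LRU->MRU): [mango]
  3. access mango: HIT. Cache (LRU->MRU): [mango]
  4. access mango: HIT. Cache (LRU->MRU): [mango]
  5. access mango: HIT. Cache (LRU->MRU): [mango]
  6. access mango: HIT. Cache (LRU->MRU): [mango]
  7. access hen: MISS. Cache (LRU->MRU): [mango hen]
  8. access elk: MISS. Cache (LRU->MRU): [mango hen elk]
  9. access mango: HIT. Cache (LRU->MRU): [hen elk mango]
  10. access apple: MISS. Cache (LRU->MRU): [hen elk mango apple]
  11. access hen: HIT. Cache (LRU->MRU): [elk mango apple hen]
  12. access apple: HIT. Cache (LRU->MRU): [elk mango hen apple]
  13. access hen: HIT. Cache (LRU->MRU): [elk mango apple hen]
  14. access mango: HIT. Cache (LRU->MRU): [elk apple hen mango]
  15. access hen: HIT. Cache (LRU->MRU): [elk apple mango hen]
  16. access apple: HIT. Cache (LRU->MRU): [elk mango hen apple]
  17. access hen: HIT. Cache (LRU->MRU): [elk mango apple hen]
  18. access apple: HIT. Cache (LRU->MRU): [elk mango hen apple]
  19. access apple: HIT. Cache (LRU->MRU): [elk mango hen apple]
  20. access mango: HIT. Cache (LRU->MRU): [elk hen apple mango]
  21. access lime: MISS. Cache (LRU->MRU): [elk hen apple mango lime]
  22. access mango: HIT. Cache (LRU->MRU): [elk hen apple lime mango]
  23. access ant: MISS. Cache (LRU->MRU): [elk hen apple lime mango ant]
  24. access mango: HIT. Cache (LRU->MRU): [elk hen apple lime ant mango]
  25. access lime: HIT. Cache (LRU->MRU): [elk hen apple ant mango lime]
  26. access bee: MISS, evict elk. Cache (LRU->MRU): [hen apple ant mango lime bee]
  27. access lime: HIT. Cache (LRU->MRU): [hen apple ant mango bee lime]
  28. access hen: HIT. Cache (LRU->MRU): [apple ant mango bee lime hen]
  29. access hen: HIT. Cache (LRU->MRU): [apple ant mango bee lime hen]
  30. access elk: MISS, evict apple. Cache (LRU->MRU): [ant mango bee lime hen elk]
  31. access elk: HIT. Cache (LRU->MRU): [ant mango bee lime hen elk]
  32. access hen: HIT. Cache (LRU->MRU): [ant mango bee lime elk hen]
  33. access hen: HIT. Cache (LRU->MRU): [ant mango bee lime elk hen]
Total: 25 hits, 8 misses, 2 evictions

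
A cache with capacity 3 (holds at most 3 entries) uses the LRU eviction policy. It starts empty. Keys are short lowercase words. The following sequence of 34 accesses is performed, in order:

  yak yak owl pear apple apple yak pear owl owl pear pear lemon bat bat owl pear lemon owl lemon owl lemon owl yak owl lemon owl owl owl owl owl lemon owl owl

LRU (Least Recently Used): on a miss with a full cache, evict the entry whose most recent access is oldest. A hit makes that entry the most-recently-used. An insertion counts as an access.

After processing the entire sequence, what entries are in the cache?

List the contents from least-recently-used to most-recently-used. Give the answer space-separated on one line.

Answer: yak lemon owl

Derivation:
LRU simulation (capacity=3):
  1. access yak: MISS. Cache (LRU->MRU): [yak]
  2. access yak: HIT. Cache (LRU->MRU): [yak]
  3. access owl: MISS. Cache (LRU->MRU): [yak owl]
  4. access pear: MISS. Cache (LRU->MRU): [yak owl pear]
  5. access apple: MISS, evict yak. Cache (LRU->MRU): [owl pear apple]
  6. access apple: HIT. Cache (LRU->MRU): [owl pear apple]
  7. access yak: MISS, evict owl. Cache (LRU->MRU): [pear apple yak]
  8. access pear: HIT. Cache (LRU->MRU): [apple yak pear]
  9. access owl: MISS, evict apple. Cache (LRU->MRU): [yak pear owl]
  10. access owl: HIT. Cache (LRU->MRU): [yak pear owl]
  11. access pear: HIT. Cache (LRU->MRU): [yak owl pear]
  12. access pear: HIT. Cache (LRU->MRU): [yak owl pear]
  13. access lemon: MISS, evict yak. Cache (LRU->MRU): [owl pear lemon]
  14. access bat: MISS, evict owl. Cache (LRU->MRU): [pear lemon bat]
  15. access bat: HIT. Cache (LRU->MRU): [pear lemon bat]
  16. access owl: MISS, evict pear. Cache (LRU->MRU): [lemon bat owl]
  17. access pear: MISS, evict lemon. Cache (LRU->MRU): [bat owl pear]
  18. access lemon: MISS, evict bat. Cache (LRU->MRU): [owl pear lemon]
  19. access owl: HIT. Cache (LRU->MRU): [pear lemon owl]
  20. access lemon: HIT. Cache (LRU->MRU): [pear owl lemon]
  21. access owl: HIT. Cache (LRU->MRU): [pear lemon owl]
  22. access lemon: HIT. Cache (LRU->MRU): [pear owl lemon]
  23. access owl: HIT. Cache (LRU->MRU): [pear lemon owl]
  24. access yak: MISS, evict pear. Cache (LRU->MRU): [lemon owl yak]
  25. access owl: HIT. Cache (LRU->MRU): [lemon yak owl]
  26. access lemon: HIT. Cache (LRU->MRU): [yak owl lemon]
  27. access owl: HIT. Cache (LRU->MRU): [yak lemon owl]
  28. access owl: HIT. Cache (LRU->MRU): [yak lemon owl]
  29. access owl: HIT. Cache (LRU->MRU): [yak lemon owl]
  30. access owl: HIT. Cache (LRU->MRU): [yak lemon owl]
  31. access owl: HIT. Cache (LRU->MRU): [yak lemon owl]
  32. access lemon: HIT. Cache (LRU->MRU): [yak owl lemon]
  33. access owl: HIT. Cache (LRU->MRU): [yak lemon owl]
  34. access owl: HIT. Cache (LRU->MRU): [yak lemon owl]
Total: 22 hits, 12 misses, 9 evictions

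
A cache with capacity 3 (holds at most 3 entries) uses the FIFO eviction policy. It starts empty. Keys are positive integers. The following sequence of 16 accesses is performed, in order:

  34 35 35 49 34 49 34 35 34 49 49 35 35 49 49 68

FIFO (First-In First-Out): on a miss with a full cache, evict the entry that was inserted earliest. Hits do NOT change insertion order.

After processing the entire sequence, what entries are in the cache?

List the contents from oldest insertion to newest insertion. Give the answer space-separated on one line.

Answer: 35 49 68

Derivation:
FIFO simulation (capacity=3):
  1. access 34: MISS. Cache (old->new): [34]
  2. access 35: MISS. Cache (old->new): [34 35]
  3. access 35: HIT. Cache (old->new): [34 35]
  4. access 49: MISS. Cache (old->new): [34 35 49]
  5. access 34: HIT. Cache (old->new): [34 35 49]
  6. access 49: HIT. Cache (old->new): [34 35 49]
  7. access 34: HIT. Cache (old->new): [34 35 49]
  8. access 35: HIT. Cache (old->new): [34 35 49]
  9. access 34: HIT. Cache (old->new): [34 35 49]
  10. access 49: HIT. Cache (old->new): [34 35 49]
  11. access 49: HIT. Cache (old->new): [34 35 49]
  12. access 35: HIT. Cache (old->new): [34 35 49]
  13. access 35: HIT. Cache (old->new): [34 35 49]
  14. access 49: HIT. Cache (old->new): [34 35 49]
  15. access 49: HIT. Cache (old->new): [34 35 49]
  16. access 68: MISS, evict 34. Cache (old->new): [35 49 68]
Total: 12 hits, 4 misses, 1 evictions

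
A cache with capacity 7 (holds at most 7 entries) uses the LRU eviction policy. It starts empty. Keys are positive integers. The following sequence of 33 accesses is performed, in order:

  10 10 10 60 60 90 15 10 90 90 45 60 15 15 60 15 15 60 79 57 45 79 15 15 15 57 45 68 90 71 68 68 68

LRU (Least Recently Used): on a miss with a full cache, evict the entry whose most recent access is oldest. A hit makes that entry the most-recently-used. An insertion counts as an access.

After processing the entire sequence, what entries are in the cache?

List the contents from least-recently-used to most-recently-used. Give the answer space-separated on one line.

LRU simulation (capacity=7):
  1. access 10: MISS. Cache (LRU->MRU): [10]
  2. access 10: HIT. Cache (LRU->MRU): [10]
  3. access 10: HIT. Cache (LRU->MRU): [10]
  4. access 60: MISS. Cache (LRU->MRU): [10 60]
  5. access 60: HIT. Cache (LRU->MRU): [10 60]
  6. access 90: MISS. Cache (LRU->MRU): [10 60 90]
  7. access 15: MISS. Cache (LRU->MRU): [10 60 90 15]
  8. access 10: HIT. Cache (LRU->MRU): [60 90 15 10]
  9. access 90: HIT. Cache (LRU->MRU): [60 15 10 90]
  10. access 90: HIT. Cache (LRU->MRU): [60 15 10 90]
  11. access 45: MISS. Cache (LRU->MRU): [60 15 10 90 45]
  12. access 60: HIT. Cache (LRU->MRU): [15 10 90 45 60]
  13. access 15: HIT. Cache (LRU->MRU): [10 90 45 60 15]
  14. access 15: HIT. Cache (LRU->MRU): [10 90 45 60 15]
  15. access 60: HIT. Cache (LRU->MRU): [10 90 45 15 60]
  16. access 15: HIT. Cache (LRU->MRU): [10 90 45 60 15]
  17. access 15: HIT. Cache (LRU->MRU): [10 90 45 60 15]
  18. access 60: HIT. Cache (LRU->MRU): [10 90 45 15 60]
  19. access 79: MISS. Cache (LRU->MRU): [10 90 45 15 60 79]
  20. access 57: MISS. Cache (LRU->MRU): [10 90 45 15 60 79 57]
  21. access 45: HIT. Cache (LRU->MRU): [10 90 15 60 79 57 45]
  22. access 79: HIT. Cache (LRU->MRU): [10 90 15 60 57 45 79]
  23. access 15: HIT. Cache (LRU->MRU): [10 90 60 57 45 79 15]
  24. access 15: HIT. Cache (LRU->MRU): [10 90 60 57 45 79 15]
  25. access 15: HIT. Cache (LRU->MRU): [10 90 60 57 45 79 15]
  26. access 57: HIT. Cache (LRU->MRU): [10 90 60 45 79 15 57]
  27. access 45: HIT. Cache (LRU->MRU): [10 90 60 79 15 57 45]
  28. access 68: MISS, evict 10. Cache (LRU->MRU): [90 60 79 15 57 45 68]
  29. access 90: HIT. Cache (LRU->MRU): [60 79 15 57 45 68 90]
  30. access 71: MISS, evict 60. Cache (LRU->MRU): [79 15 57 45 68 90 71]
  31. access 68: HIT. Cache (LRU->MRU): [79 15 57 45 90 71 68]
  32. access 68: HIT. Cache (LRU->MRU): [79 15 57 45 90 71 68]
  33. access 68: HIT. Cache (LRU->MRU): [79 15 57 45 90 71 68]
Total: 24 hits, 9 misses, 2 evictions

Answer: 79 15 57 45 90 71 68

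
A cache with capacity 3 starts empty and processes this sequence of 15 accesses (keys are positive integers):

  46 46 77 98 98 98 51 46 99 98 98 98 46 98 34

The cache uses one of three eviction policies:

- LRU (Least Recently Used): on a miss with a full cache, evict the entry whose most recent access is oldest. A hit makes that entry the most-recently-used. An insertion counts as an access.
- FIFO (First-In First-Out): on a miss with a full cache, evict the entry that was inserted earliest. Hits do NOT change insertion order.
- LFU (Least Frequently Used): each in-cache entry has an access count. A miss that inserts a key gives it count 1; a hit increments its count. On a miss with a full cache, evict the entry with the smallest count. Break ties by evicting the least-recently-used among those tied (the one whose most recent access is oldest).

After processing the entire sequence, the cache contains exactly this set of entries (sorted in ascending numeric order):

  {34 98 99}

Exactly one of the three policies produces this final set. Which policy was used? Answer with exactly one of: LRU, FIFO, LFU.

Answer: FIFO

Derivation:
Simulating under each policy and comparing final sets:
  LRU: final set = {34 46 98} -> differs
  FIFO: final set = {34 98 99} -> MATCHES target
  LFU: final set = {34 46 98} -> differs
Only FIFO produces the target set.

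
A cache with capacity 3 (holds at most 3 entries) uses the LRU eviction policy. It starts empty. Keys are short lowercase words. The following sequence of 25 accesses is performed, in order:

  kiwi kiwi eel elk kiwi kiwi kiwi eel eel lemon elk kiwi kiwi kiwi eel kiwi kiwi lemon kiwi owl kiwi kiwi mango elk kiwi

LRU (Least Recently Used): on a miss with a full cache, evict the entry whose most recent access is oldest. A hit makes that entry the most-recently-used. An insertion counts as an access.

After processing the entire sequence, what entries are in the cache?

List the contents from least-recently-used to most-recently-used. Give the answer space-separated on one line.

Answer: mango elk kiwi

Derivation:
LRU simulation (capacity=3):
  1. access kiwi: MISS. Cache (LRU->MRU): [kiwi]
  2. access kiwi: HIT. Cache (LRU->MRU): [kiwi]
  3. access eel: MISS. Cache (LRU->MRU): [kiwi eel]
  4. access elk: MISS. Cache (LRU->MRU): [kiwi eel elk]
  5. access kiwi: HIT. Cache (LRU->MRU): [eel elk kiwi]
  6. access kiwi: HIT. Cache (LRU->MRU): [eel elk kiwi]
  7. access kiwi: HIT. Cache (LRU->MRU): [eel elk kiwi]
  8. access eel: HIT. Cache (LRU->MRU): [elk kiwi eel]
  9. access eel: HIT. Cache (LRU->MRU): [elk kiwi eel]
  10. access lemon: MISS, evict elk. Cache (LRU->MRU): [kiwi eel lemon]
  11. access elk: MISS, evict kiwi. Cache (LRU->MRU): [eel lemon elk]
  12. access kiwi: MISS, evict eel. Cache (LRU->MRU): [lemon elk kiwi]
  13. access kiwi: HIT. Cache (LRU->MRU): [lemon elk kiwi]
  14. access kiwi: HIT. Cache (LRU->MRU): [lemon elk kiwi]
  15. access eel: MISS, evict lemon. Cache (LRU->MRU): [elk kiwi eel]
  16. access kiwi: HIT. Cache (LRU->MRU): [elk eel kiwi]
  17. access kiwi: HIT. Cache (LRU->MRU): [elk eel kiwi]
  18. access lemon: MISS, evict elk. Cache (LRU->MRU): [eel kiwi lemon]
  19. access kiwi: HIT. Cache (LRU->MRU): [eel lemon kiwi]
  20. access owl: MISS, evict eel. Cache (LRU->MRU): [lemon kiwi owl]
  21. access kiwi: HIT. Cache (LRU->MRU): [lemon owl kiwi]
  22. access kiwi: HIT. Cache (LRU->MRU): [lemon owl kiwi]
  23. access mango: MISS, evict lemon. Cache (LRU->MRU): [owl kiwi mango]
  24. access elk: MISS, evict owl. Cache (LRU->MRU): [kiwi mango elk]
  25. access kiwi: HIT. Cache (LRU->MRU): [mango elk kiwi]
Total: 14 hits, 11 misses, 8 evictions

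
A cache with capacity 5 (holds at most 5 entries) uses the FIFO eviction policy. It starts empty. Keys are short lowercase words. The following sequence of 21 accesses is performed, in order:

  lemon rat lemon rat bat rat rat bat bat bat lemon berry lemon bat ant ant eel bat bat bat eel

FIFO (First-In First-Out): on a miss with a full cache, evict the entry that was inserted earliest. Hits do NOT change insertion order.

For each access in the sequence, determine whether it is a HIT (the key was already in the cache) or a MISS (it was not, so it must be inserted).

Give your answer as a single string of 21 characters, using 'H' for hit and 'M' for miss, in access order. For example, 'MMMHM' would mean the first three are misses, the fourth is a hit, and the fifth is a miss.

Answer: MMHHMHHHHHHMHHMHMHHHH

Derivation:
FIFO simulation (capacity=5):
  1. access lemon: MISS. Cache (old->new): [lemon]
  2. access rat: MISS. Cache (old->new): [lemon rat]
  3. access lemon: HIT. Cache (old->new): [lemon rat]
  4. access rat: HIT. Cache (old->new): [lemon rat]
  5. access bat: MISS. Cache (old->new): [lemon rat bat]
  6. access rat: HIT. Cache (old->new): [lemon rat bat]
  7. access rat: HIT. Cache (old->new): [lemon rat bat]
  8. access bat: HIT. Cache (old->new): [lemon rat bat]
  9. access bat: HIT. Cache (old->new): [lemon rat bat]
  10. access bat: HIT. Cache (old->new): [lemon rat bat]
  11. access lemon: HIT. Cache (old->new): [lemon rat bat]
  12. access berry: MISS. Cache (old->new): [lemon rat bat berry]
  13. access lemon: HIT. Cache (old->new): [lemon rat bat berry]
  14. access bat: HIT. Cache (old->new): [lemon rat bat berry]
  15. access ant: MISS. Cache (old->new): [lemon rat bat berry ant]
  16. access ant: HIT. Cache (old->new): [lemon rat bat berry ant]
  17. access eel: MISS, evict lemon. Cache (old->new): [rat bat berry ant eel]
  18. access bat: HIT. Cache (old->new): [rat bat berry ant eel]
  19. access bat: HIT. Cache (old->new): [rat bat berry ant eel]
  20. access bat: HIT. Cache (old->new): [rat bat berry ant eel]
  21. access eel: HIT. Cache (old->new): [rat bat berry ant eel]
Total: 15 hits, 6 misses, 1 evictions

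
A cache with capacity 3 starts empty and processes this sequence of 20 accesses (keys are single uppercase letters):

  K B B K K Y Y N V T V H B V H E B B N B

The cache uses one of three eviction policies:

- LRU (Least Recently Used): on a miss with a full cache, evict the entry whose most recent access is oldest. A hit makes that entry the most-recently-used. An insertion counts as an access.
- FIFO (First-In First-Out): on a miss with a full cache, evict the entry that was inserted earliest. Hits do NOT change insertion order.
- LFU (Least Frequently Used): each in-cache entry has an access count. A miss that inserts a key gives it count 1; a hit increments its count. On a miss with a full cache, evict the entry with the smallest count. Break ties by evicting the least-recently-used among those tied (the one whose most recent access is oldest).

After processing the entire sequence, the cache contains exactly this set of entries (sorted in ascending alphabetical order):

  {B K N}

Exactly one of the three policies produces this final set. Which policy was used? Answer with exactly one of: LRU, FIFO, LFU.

Answer: LFU

Derivation:
Simulating under each policy and comparing final sets:
  LRU: final set = {B E N} -> differs
  FIFO: final set = {B E N} -> differs
  LFU: final set = {B K N} -> MATCHES target
Only LFU produces the target set.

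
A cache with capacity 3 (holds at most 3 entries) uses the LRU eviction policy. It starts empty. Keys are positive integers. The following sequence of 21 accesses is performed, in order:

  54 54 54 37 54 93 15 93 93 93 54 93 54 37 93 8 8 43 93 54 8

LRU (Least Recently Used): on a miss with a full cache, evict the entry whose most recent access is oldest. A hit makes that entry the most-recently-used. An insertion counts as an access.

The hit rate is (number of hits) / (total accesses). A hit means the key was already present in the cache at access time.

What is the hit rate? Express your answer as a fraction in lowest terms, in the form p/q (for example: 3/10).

Answer: 4/7

Derivation:
LRU simulation (capacity=3):
  1. access 54: MISS. Cache (LRU->MRU): [54]
  2. access 54: HIT. Cache (LRU->MRU): [54]
  3. access 54: HIT. Cache (LRU->MRU): [54]
  4. access 37: MISS. Cache (LRU->MRU): [54 37]
  5. access 54: HIT. Cache (LRU->MRU): [37 54]
  6. access 93: MISS. Cache (LRU->MRU): [37 54 93]
  7. access 15: MISS, evict 37. Cache (LRU->MRU): [54 93 15]
  8. access 93: HIT. Cache (LRU->MRU): [54 15 93]
  9. access 93: HIT. Cache (LRU->MRU): [54 15 93]
  10. access 93: HIT. Cache (LRU->MRU): [54 15 93]
  11. access 54: HIT. Cache (LRU->MRU): [15 93 54]
  12. access 93: HIT. Cache (LRU->MRU): [15 54 93]
  13. access 54: HIT. Cache (LRU->MRU): [15 93 54]
  14. access 37: MISS, evict 15. Cache (LRU->MRU): [93 54 37]
  15. access 93: HIT. Cache (LRU->MRU): [54 37 93]
  16. access 8: MISS, evict 54. Cache (LRU->MRU): [37 93 8]
  17. access 8: HIT. Cache (LRU->MRU): [37 93 8]
  18. access 43: MISS, evict 37. Cache (LRU->MRU): [93 8 43]
  19. access 93: HIT. Cache (LRU->MRU): [8 43 93]
  20. access 54: MISS, evict 8. Cache (LRU->MRU): [43 93 54]
  21. access 8: MISS, evict 43. Cache (LRU->MRU): [93 54 8]
Total: 12 hits, 9 misses, 6 evictions

Hit rate = 12/21 = 4/7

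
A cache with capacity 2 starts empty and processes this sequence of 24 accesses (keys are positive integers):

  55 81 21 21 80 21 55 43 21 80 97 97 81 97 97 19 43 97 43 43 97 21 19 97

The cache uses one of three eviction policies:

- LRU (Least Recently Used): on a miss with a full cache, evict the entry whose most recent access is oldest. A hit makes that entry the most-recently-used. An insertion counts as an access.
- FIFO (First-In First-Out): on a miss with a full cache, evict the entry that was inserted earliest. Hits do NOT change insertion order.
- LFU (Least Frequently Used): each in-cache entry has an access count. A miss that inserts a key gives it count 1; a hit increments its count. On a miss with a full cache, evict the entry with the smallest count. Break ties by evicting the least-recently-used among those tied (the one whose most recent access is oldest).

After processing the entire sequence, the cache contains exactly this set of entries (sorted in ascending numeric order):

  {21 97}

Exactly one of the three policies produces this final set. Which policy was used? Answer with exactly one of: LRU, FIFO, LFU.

Simulating under each policy and comparing final sets:
  LRU: final set = {19 97} -> differs
  FIFO: final set = {19 97} -> differs
  LFU: final set = {21 97} -> MATCHES target
Only LFU produces the target set.

Answer: LFU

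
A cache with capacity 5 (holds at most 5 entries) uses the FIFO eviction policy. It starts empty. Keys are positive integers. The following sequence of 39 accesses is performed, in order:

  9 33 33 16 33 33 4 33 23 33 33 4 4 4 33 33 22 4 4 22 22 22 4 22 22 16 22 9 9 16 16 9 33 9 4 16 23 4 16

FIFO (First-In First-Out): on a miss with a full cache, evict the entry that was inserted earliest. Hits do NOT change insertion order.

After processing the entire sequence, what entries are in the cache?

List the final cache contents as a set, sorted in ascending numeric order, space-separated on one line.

Answer: 4 9 16 22 33

Derivation:
FIFO simulation (capacity=5):
  1. access 9: MISS. Cache (old->new): [9]
  2. access 33: MISS. Cache (old->new): [9 33]
  3. access 33: HIT. Cache (old->new): [9 33]
  4. access 16: MISS. Cache (old->new): [9 33 16]
  5. access 33: HIT. Cache (old->new): [9 33 16]
  6. access 33: HIT. Cache (old->new): [9 33 16]
  7. access 4: MISS. Cache (old->new): [9 33 16 4]
  8. access 33: HIT. Cache (old->new): [9 33 16 4]
  9. access 23: MISS. Cache (old->new): [9 33 16 4 23]
  10. access 33: HIT. Cache (old->new): [9 33 16 4 23]
  11. access 33: HIT. Cache (old->new): [9 33 16 4 23]
  12. access 4: HIT. Cache (old->new): [9 33 16 4 23]
  13. access 4: HIT. Cache (old->new): [9 33 16 4 23]
  14. access 4: HIT. Cache (old->new): [9 33 16 4 23]
  15. access 33: HIT. Cache (old->new): [9 33 16 4 23]
  16. access 33: HIT. Cache (old->new): [9 33 16 4 23]
  17. access 22: MISS, evict 9. Cache (old->new): [33 16 4 23 22]
  18. access 4: HIT. Cache (old->new): [33 16 4 23 22]
  19. access 4: HIT. Cache (old->new): [33 16 4 23 22]
  20. access 22: HIT. Cache (old->new): [33 16 4 23 22]
  21. access 22: HIT. Cache (old->new): [33 16 4 23 22]
  22. access 22: HIT. Cache (old->new): [33 16 4 23 22]
  23. access 4: HIT. Cache (old->new): [33 16 4 23 22]
  24. access 22: HIT. Cache (old->new): [33 16 4 23 22]
  25. access 22: HIT. Cache (old->new): [33 16 4 23 22]
  26. access 16: HIT. Cache (old->new): [33 16 4 23 22]
  27. access 22: HIT. Cache (old->new): [33 16 4 23 22]
  28. access 9: MISS, evict 33. Cache (old->new): [16 4 23 22 9]
  29. access 9: HIT. Cache (old->new): [16 4 23 22 9]
  30. access 16: HIT. Cache (old->new): [16 4 23 22 9]
  31. access 16: HIT. Cache (old->new): [16 4 23 22 9]
  32. access 9: HIT. Cache (old->new): [16 4 23 22 9]
  33. access 33: MISS, evict 16. Cache (old->new): [4 23 22 9 33]
  34. access 9: HIT. Cache (old->new): [4 23 22 9 33]
  35. access 4: HIT. Cache (old->new): [4 23 22 9 33]
  36. access 16: MISS, evict 4. Cache (old->new): [23 22 9 33 16]
  37. access 23: HIT. Cache (old->new): [23 22 9 33 16]
  38. access 4: MISS, evict 23. Cache (old->new): [22 9 33 16 4]
  39. access 16: HIT. Cache (old->new): [22 9 33 16 4]
Total: 29 hits, 10 misses, 5 evictions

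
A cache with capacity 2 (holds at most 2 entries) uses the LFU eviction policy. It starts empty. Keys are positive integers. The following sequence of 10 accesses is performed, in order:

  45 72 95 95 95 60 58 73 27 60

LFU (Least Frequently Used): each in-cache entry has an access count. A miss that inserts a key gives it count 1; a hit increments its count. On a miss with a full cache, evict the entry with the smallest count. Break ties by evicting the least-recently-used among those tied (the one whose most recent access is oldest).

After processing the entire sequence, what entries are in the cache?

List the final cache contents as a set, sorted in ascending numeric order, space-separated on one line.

Answer: 60 95

Derivation:
LFU simulation (capacity=2):
  1. access 45: MISS. Cache: [45(c=1)]
  2. access 72: MISS. Cache: [45(c=1) 72(c=1)]
  3. access 95: MISS, evict 45(c=1). Cache: [72(c=1) 95(c=1)]
  4. access 95: HIT, count now 2. Cache: [72(c=1) 95(c=2)]
  5. access 95: HIT, count now 3. Cache: [72(c=1) 95(c=3)]
  6. access 60: MISS, evict 72(c=1). Cache: [60(c=1) 95(c=3)]
  7. access 58: MISS, evict 60(c=1). Cache: [58(c=1) 95(c=3)]
  8. access 73: MISS, evict 58(c=1). Cache: [73(c=1) 95(c=3)]
  9. access 27: MISS, evict 73(c=1). Cache: [27(c=1) 95(c=3)]
  10. access 60: MISS, evict 27(c=1). Cache: [60(c=1) 95(c=3)]
Total: 2 hits, 8 misses, 6 evictions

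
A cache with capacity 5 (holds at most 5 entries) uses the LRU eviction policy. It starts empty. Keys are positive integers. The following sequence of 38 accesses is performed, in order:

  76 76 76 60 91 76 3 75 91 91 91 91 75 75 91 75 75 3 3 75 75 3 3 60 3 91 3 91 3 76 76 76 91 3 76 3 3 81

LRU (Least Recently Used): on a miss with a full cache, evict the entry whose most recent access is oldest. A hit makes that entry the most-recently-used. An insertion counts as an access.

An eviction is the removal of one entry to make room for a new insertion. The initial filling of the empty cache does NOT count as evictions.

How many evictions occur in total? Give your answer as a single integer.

Answer: 1

Derivation:
LRU simulation (capacity=5):
  1. access 76: MISS. Cache (LRU->MRU): [76]
  2. access 76: HIT. Cache (LRU->MRU): [76]
  3. access 76: HIT. Cache (LRU->MRU): [76]
  4. access 60: MISS. Cache (LRU->MRU): [76 60]
  5. access 91: MISS. Cache (LRU->MRU): [76 60 91]
  6. access 76: HIT. Cache (LRU->MRU): [60 91 76]
  7. access 3: MISS. Cache (LRU->MRU): [60 91 76 3]
  8. access 75: MISS. Cache (LRU->MRU): [60 91 76 3 75]
  9. access 91: HIT. Cache (LRU->MRU): [60 76 3 75 91]
  10. access 91: HIT. Cache (LRU->MRU): [60 76 3 75 91]
  11. access 91: HIT. Cache (LRU->MRU): [60 76 3 75 91]
  12. access 91: HIT. Cache (LRU->MRU): [60 76 3 75 91]
  13. access 75: HIT. Cache (LRU->MRU): [60 76 3 91 75]
  14. access 75: HIT. Cache (LRU->MRU): [60 76 3 91 75]
  15. access 91: HIT. Cache (LRU->MRU): [60 76 3 75 91]
  16. access 75: HIT. Cache (LRU->MRU): [60 76 3 91 75]
  17. access 75: HIT. Cache (LRU->MRU): [60 76 3 91 75]
  18. access 3: HIT. Cache (LRU->MRU): [60 76 91 75 3]
  19. access 3: HIT. Cache (LRU->MRU): [60 76 91 75 3]
  20. access 75: HIT. Cache (LRU->MRU): [60 76 91 3 75]
  21. access 75: HIT. Cache (LRU->MRU): [60 76 91 3 75]
  22. access 3: HIT. Cache (LRU->MRU): [60 76 91 75 3]
  23. access 3: HIT. Cache (LRU->MRU): [60 76 91 75 3]
  24. access 60: HIT. Cache (LRU->MRU): [76 91 75 3 60]
  25. access 3: HIT. Cache (LRU->MRU): [76 91 75 60 3]
  26. access 91: HIT. Cache (LRU->MRU): [76 75 60 3 91]
  27. access 3: HIT. Cache (LRU->MRU): [76 75 60 91 3]
  28. access 91: HIT. Cache (LRU->MRU): [76 75 60 3 91]
  29. access 3: HIT. Cache (LRU->MRU): [76 75 60 91 3]
  30. access 76: HIT. Cache (LRU->MRU): [75 60 91 3 76]
  31. access 76: HIT. Cache (LRU->MRU): [75 60 91 3 76]
  32. access 76: HIT. Cache (LRU->MRU): [75 60 91 3 76]
  33. access 91: HIT. Cache (LRU->MRU): [75 60 3 76 91]
  34. access 3: HIT. Cache (LRU->MRU): [75 60 76 91 3]
  35. access 76: HIT. Cache (LRU->MRU): [75 60 91 3 76]
  36. access 3: HIT. Cache (LRU->MRU): [75 60 91 76 3]
  37. access 3: HIT. Cache (LRU->MRU): [75 60 91 76 3]
  38. access 81: MISS, evict 75. Cache (LRU->MRU): [60 91 76 3 81]
Total: 32 hits, 6 misses, 1 evictions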